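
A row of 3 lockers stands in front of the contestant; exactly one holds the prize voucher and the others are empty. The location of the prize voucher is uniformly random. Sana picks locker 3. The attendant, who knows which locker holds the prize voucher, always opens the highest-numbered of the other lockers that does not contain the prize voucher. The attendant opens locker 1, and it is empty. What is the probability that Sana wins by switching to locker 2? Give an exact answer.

Condition on the true location of the prize voucher.
If it is in locker 1 (prior 1/3): the attendant opened locker 1, so this case is ruled out; weight (1/3)·0 = 0.
If it is in locker 2 (prior 1/3): locker 1 is the highest-numbered option available, probability 1; weight (1/3)·1 = 1/3.
If it is in locker 3 (prior 1/3): the attendant would have opened locker 2 instead, probability 0; weight (1/3)·0 = 0.
The weights sum to 1/3.
So P(the prize voucher in locker 2 | the attendant opened locker 1) = (1/3) / (1/3) = 1.

1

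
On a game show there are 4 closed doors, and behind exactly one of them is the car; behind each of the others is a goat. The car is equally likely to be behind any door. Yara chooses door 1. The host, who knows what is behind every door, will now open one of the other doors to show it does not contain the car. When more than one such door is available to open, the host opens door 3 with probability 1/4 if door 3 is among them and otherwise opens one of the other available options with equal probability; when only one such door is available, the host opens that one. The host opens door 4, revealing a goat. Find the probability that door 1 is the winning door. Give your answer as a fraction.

Consider each possible location of the car in turn.
If it is behind door 1 (prior 1/4): door 3 is available but not opened; door 4 gets probability (1 − 1/4)/2 = 3/8; weight (1/4)·(3/8) = 3/32.
If it is behind door 2 (prior 1/4): door 3 is available but not opened, probability 3/4; weight (1/4)·(3/4) = 3/16.
If it is behind door 3 (prior 1/4): door 3 holds the prize so is unavailable; the host chooses uniformly among the 2 others, probability 1/2; weight (1/4)·(1/2) = 1/8.
If it is behind door 4 (prior 1/4): the host opened door 4, so this case is ruled out; weight (1/4)·0 = 0.
The weights sum to 13/32.
So P(the car behind door 1 | the host opened door 4) = (3/32) / (13/32) = 3/13.

3/13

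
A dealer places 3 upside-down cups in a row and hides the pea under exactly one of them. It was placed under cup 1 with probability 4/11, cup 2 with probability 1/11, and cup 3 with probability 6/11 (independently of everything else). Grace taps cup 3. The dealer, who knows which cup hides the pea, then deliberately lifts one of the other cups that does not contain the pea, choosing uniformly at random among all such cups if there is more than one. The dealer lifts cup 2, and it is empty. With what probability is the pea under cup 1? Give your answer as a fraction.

Consider each possible location of the pea in turn.
If it is under cup 1 (prior 4/11): the dealer has no choice, probability 1; weight (4/11)·1 = 4/11.
If it is under cup 2 (prior 1/11): the dealer opened cup 2, so this case is ruled out; weight (1/11)·0 = 0.
If it is under cup 3 (prior 6/11): the dealer has 2 equally likely choices, so probability 1/2; weight (6/11)·(1/2) = 3/11.
The weights sum to 7/11.
So P(the pea under cup 1 | the dealer opened cup 2) = (4/11) / (7/11) = 4/7.

4/7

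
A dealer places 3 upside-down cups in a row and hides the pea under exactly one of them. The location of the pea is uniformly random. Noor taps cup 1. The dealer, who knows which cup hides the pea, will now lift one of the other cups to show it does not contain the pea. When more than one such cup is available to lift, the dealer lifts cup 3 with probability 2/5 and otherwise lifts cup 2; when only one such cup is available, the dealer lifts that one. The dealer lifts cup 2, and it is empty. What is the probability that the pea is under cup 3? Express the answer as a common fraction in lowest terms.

5/8

Consider each possible location of the pea in turn.
If it is under cup 1 (prior 1/3): cup 3 is available but not opened, probability 3/5; weight (1/3)·(3/5) = 1/5.
If it is under cup 2 (prior 1/3): the dealer opened cup 2, so this case is ruled out; weight (1/3)·0 = 0.
If it is under cup 3 (prior 1/3): only cup 2 is available, probability 1; weight (1/3)·1 = 1/3.
The weights sum to 8/15.
So P(the pea under cup 3 | the dealer opened cup 2) = (1/3) / (8/15) = 5/8.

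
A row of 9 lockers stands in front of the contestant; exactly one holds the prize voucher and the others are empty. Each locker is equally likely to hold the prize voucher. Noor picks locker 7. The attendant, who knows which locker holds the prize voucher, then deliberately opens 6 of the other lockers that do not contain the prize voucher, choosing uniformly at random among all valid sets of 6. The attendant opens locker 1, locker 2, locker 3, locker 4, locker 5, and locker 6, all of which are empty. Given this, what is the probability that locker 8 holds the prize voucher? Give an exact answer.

4/9

Condition on the true location of the prize voucher.
If it is in any of lockers 1, 2, 3, 4, 5, and 6 (prior 1/9 each): that locker was opened and seen not to hold the prize — ruled out; weight (1/9)·0 = 0 each.
If it is in locker 7 (prior 1/9): the attendant has 28 equally likely choices, so probability 1/28; weight (1/9)·(1/28) = 1/252.
If it is in either of lockers 8 and 9 (prior 1/9 each): the attendant has 7 equally likely choices, so probability 1/7; weight (1/9)·(1/7) = 1/63 each.
The weights sum to 1/28.
So P(the prize voucher in locker 8 | the attendant opened locker 1, locker 2, locker 3, locker 4, locker 5, and locker 6) = (1/63) / (1/28) = 4/9.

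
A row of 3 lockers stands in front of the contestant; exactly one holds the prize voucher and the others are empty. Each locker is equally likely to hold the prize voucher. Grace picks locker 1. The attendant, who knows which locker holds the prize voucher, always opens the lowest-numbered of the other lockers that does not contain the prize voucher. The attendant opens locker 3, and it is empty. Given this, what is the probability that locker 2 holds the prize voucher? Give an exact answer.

Consider each possible location of the prize voucher in turn.
If it is in locker 1 (prior 1/3): the attendant would have opened locker 2 instead, probability 0; weight (1/3)·0 = 0.
If it is in locker 2 (prior 1/3): locker 3 is the lowest-numbered option available, probability 1; weight (1/3)·1 = 1/3.
If it is in locker 3 (prior 1/3): the attendant opened locker 3, so this case is ruled out; weight (1/3)·0 = 0.
The weights sum to 1/3.
So P(the prize voucher in locker 2 | the attendant opened locker 3) = (1/3) / (1/3) = 1.

1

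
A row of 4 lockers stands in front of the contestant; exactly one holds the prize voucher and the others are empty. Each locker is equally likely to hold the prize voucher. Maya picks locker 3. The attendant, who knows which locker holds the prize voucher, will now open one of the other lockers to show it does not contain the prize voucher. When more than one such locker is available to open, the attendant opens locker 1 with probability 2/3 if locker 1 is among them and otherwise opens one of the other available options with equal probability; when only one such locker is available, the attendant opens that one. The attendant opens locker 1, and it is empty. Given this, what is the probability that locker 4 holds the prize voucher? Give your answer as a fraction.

Apply Bayes' rule, conditioning on where the prize voucher actually is.
If it is in locker 1 (prior 1/4): the attendant opened locker 1, so this case is ruled out; weight (1/4)·0 = 0.
If it is in any of lockers 2, 3, and 4 (prior 1/4 each): locker 1 is available, opened with probability 2/3; weight (1/4)·(2/3) = 1/6 each.
The weights sum to 1/2.
So P(the prize voucher in locker 4 | the attendant opened locker 1) = (1/6) / (1/2) = 1/3.

1/3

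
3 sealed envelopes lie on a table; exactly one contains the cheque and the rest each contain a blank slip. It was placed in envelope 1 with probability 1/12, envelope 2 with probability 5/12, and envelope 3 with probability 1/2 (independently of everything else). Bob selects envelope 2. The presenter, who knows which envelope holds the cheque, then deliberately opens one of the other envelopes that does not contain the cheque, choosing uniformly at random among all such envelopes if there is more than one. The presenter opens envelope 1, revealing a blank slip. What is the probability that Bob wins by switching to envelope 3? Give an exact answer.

12/17

Apply Bayes' rule, conditioning on where the cheque actually is.
If it is in envelope 1 (prior 1/12): the presenter opened envelope 1, so this case is ruled out; weight (1/12)·0 = 0.
If it is in envelope 2 (prior 5/12): the presenter has 2 equally likely choices, so probability 1/2; weight (5/12)·(1/2) = 5/24.
If it is in envelope 3 (prior 1/2): the presenter has no choice, probability 1; weight (1/2)·1 = 1/2.
The weights sum to 17/24.
So P(the cheque in envelope 3 | the presenter opened envelope 1) = (1/2) / (17/24) = 12/17.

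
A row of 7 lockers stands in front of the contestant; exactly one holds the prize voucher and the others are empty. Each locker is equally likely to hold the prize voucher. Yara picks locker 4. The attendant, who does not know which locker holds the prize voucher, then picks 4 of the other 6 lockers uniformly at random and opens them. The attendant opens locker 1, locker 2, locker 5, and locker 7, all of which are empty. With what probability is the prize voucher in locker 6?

1/3

Consider each possible location of the prize voucher in turn.
If it is in any of lockers 1, 2, 5, and 7 (prior 1/7 each): that locker was opened and seen not to hold the prize — ruled out; weight (1/7)·0 = 0 each.
If it is in any of lockers 3, 4, and 6 (prior 1/7 each): the attendant picks exactly this set with probability 1/15 regardless, and none is the prize; weight (1/7)·(1/15) = 1/105 each.
The weights sum to 1/35.
So P(the prize voucher in locker 6 | the attendant opened locker 1, locker 2, locker 5, and locker 7) = (1/105) / (1/35) = 1/3.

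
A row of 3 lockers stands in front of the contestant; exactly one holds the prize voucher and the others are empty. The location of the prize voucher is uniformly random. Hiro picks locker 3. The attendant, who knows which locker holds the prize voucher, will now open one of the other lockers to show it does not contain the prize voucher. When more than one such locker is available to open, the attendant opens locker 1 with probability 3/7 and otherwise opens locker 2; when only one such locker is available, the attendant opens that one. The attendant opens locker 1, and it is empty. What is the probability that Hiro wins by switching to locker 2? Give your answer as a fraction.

Apply Bayes' rule, conditioning on where the prize voucher actually is.
If it is in locker 1 (prior 1/3): the attendant opened locker 1, so this case is ruled out; weight (1/3)·0 = 0.
If it is in locker 2 (prior 1/3): only locker 1 is available, probability 1; weight (1/3)·1 = 1/3.
If it is in locker 3 (prior 1/3): locker 1 is available, opened with probability 3/7; weight (1/3)·(3/7) = 1/7.
The weights sum to 10/21.
So P(the prize voucher in locker 2 | the attendant opened locker 1) = (1/3) / (10/21) = 7/10.

7/10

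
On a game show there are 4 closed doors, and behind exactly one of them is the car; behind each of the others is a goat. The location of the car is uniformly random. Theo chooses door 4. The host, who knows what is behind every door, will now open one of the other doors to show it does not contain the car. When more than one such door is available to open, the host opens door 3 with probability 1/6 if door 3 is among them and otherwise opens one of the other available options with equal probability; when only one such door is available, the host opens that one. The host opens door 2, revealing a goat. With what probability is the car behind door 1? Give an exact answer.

Consider each possible location of the car in turn.
If it is behind door 1 (prior 1/4): door 3 is available but not opened, probability 5/6; weight (1/4)·(5/6) = 5/24.
If it is behind door 2 (prior 1/4): the host opened door 2, so this case is ruled out; weight (1/4)·0 = 0.
If it is behind door 3 (prior 1/4): door 3 holds the prize so is unavailable; the host chooses uniformly among the 2 others, probability 1/2; weight (1/4)·(1/2) = 1/8.
If it is behind door 4 (prior 1/4): door 3 is available but not opened; door 2 gets probability (1 − 1/6)/2 = 5/12; weight (1/4)·(5/12) = 5/48.
The weights sum to 7/16.
So P(the car behind door 1 | the host opened door 2) = (5/24) / (7/16) = 10/21.

10/21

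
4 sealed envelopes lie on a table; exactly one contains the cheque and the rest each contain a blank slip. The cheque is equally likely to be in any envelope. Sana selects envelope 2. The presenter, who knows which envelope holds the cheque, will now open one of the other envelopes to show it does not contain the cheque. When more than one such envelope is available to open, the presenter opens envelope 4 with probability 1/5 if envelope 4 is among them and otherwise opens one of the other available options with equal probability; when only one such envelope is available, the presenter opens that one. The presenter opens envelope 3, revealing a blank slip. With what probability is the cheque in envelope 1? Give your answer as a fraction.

8/17

Consider each possible location of the cheque in turn.
If it is in envelope 1 (prior 1/4): envelope 4 is available but not opened, probability 4/5; weight (1/4)·(4/5) = 1/5.
If it is in envelope 2 (prior 1/4): envelope 4 is available but not opened; envelope 3 gets probability (1 − 1/5)/2 = 2/5; weight (1/4)·(2/5) = 1/10.
If it is in envelope 3 (prior 1/4): the presenter opened envelope 3, so this case is ruled out; weight (1/4)·0 = 0.
If it is in envelope 4 (prior 1/4): envelope 4 holds the prize so is unavailable; the presenter chooses uniformly among the 2 others, probability 1/2; weight (1/4)·(1/2) = 1/8.
The weights sum to 17/40.
So P(the cheque in envelope 1 | the presenter opened envelope 3) = (1/5) / (17/40) = 8/17.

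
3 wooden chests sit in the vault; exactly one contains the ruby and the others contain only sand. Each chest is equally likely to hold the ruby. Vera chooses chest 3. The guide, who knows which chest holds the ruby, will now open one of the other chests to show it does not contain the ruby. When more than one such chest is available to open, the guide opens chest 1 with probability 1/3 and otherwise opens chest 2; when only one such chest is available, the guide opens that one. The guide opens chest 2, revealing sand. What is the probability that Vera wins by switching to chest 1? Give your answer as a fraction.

3/5

Apply Bayes' rule, conditioning on where the ruby actually is.
If it is in chest 1 (prior 1/3): only chest 2 is available, probability 1; weight (1/3)·1 = 1/3.
If it is in chest 2 (prior 1/3): the guide opened chest 2, so this case is ruled out; weight (1/3)·0 = 0.
If it is in chest 3 (prior 1/3): chest 1 is available but not opened, probability 2/3; weight (1/3)·(2/3) = 2/9.
The weights sum to 5/9.
So P(the ruby in chest 1 | the guide opened chest 2) = (1/3) / (5/9) = 3/5.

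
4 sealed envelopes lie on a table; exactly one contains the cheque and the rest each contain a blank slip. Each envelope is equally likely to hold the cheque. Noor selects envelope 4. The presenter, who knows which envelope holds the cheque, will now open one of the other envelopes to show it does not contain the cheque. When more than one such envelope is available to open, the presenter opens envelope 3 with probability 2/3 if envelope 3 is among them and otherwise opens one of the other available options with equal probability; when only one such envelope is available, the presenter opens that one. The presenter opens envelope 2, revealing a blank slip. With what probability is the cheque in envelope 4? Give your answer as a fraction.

1/6

Consider each possible location of the cheque in turn.
If it is in envelope 1 (prior 1/4): envelope 3 is available but not opened, probability 1/3; weight (1/4)·(1/3) = 1/12.
If it is in envelope 2 (prior 1/4): the presenter opened envelope 2, so this case is ruled out; weight (1/4)·0 = 0.
If it is in envelope 3 (prior 1/4): envelope 3 holds the prize so is unavailable; the presenter chooses uniformly among the 2 others, probability 1/2; weight (1/4)·(1/2) = 1/8.
If it is in envelope 4 (prior 1/4): envelope 3 is available but not opened; envelope 2 gets probability (1 − 2/3)/2 = 1/6; weight (1/4)·(1/6) = 1/24.
The weights sum to 1/4.
So P(the cheque in envelope 4 | the presenter opened envelope 2) = (1/24) / (1/4) = 1/6.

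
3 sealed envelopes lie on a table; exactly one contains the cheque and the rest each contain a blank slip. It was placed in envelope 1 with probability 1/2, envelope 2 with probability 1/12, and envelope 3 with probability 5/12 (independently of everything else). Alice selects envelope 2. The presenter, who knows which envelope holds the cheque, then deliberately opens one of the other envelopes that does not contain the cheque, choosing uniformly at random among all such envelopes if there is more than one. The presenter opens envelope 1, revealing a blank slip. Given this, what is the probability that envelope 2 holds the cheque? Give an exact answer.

Condition on the true location of the cheque.
If it is in envelope 1 (prior 1/2): the presenter opened envelope 1, so this case is ruled out; weight (1/2)·0 = 0.
If it is in envelope 2 (prior 1/12): the presenter has 2 equally likely choices, so probability 1/2; weight (1/12)·(1/2) = 1/24.
If it is in envelope 3 (prior 5/12): the presenter has no choice, probability 1; weight (5/12)·1 = 5/12.
The weights sum to 11/24.
So P(the cheque in envelope 2 | the presenter opened envelope 1) = (1/24) / (11/24) = 1/11.

1/11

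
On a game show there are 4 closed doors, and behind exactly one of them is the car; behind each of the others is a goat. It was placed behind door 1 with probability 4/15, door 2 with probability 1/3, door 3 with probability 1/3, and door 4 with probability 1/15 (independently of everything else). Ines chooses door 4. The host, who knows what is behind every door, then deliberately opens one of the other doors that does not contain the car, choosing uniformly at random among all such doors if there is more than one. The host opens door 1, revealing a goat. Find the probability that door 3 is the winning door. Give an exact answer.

15/32

Condition on the true location of the car.
If it is behind door 1 (prior 4/15): the host opened door 1, so this case is ruled out; weight (4/15)·0 = 0.
If it is behind either of doors 2 and 3 (prior 1/3 each): the host has 2 equally likely choices, so probability 1/2; weight (1/3)·(1/2) = 1/6 each.
If it is behind door 4 (prior 1/15): the host has 3 equally likely choices, so probability 1/3; weight (1/15)·(1/3) = 1/45.
The weights sum to 16/45.
So P(the car behind door 3 | the host opened door 1) = (1/6) / (16/45) = 15/32.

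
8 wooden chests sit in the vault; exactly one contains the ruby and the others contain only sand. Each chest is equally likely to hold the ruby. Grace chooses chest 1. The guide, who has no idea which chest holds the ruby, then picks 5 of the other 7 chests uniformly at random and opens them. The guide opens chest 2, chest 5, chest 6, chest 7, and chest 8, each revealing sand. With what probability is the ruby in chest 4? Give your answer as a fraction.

Because the guide chose which chests to open without knowing where the ruby is, the choice is independent of the prize location. Learning that none of the 5 opened chests holds the ruby simply rules out those 5 locations and leaves the remaining 3 chests still equally likely by symmetry.
So P(the ruby in chest 4) = 1/3.

1/3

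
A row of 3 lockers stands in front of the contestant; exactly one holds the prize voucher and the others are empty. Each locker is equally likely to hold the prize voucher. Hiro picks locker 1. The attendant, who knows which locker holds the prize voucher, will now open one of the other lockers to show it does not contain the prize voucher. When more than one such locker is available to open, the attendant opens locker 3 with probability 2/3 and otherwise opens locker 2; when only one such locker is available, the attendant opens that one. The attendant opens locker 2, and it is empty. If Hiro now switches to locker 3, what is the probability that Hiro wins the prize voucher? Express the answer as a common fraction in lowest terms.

3/4

Condition on the true location of the prize voucher.
If it is in locker 1 (prior 1/3): locker 3 is available but not opened, probability 1/3; weight (1/3)·(1/3) = 1/9.
If it is in locker 2 (prior 1/3): the attendant opened locker 2, so this case is ruled out; weight (1/3)·0 = 0.
If it is in locker 3 (prior 1/3): only locker 2 is available, probability 1; weight (1/3)·1 = 1/3.
The weights sum to 4/9.
So P(the prize voucher in locker 3 | the attendant opened locker 2) = (1/3) / (4/9) = 3/4.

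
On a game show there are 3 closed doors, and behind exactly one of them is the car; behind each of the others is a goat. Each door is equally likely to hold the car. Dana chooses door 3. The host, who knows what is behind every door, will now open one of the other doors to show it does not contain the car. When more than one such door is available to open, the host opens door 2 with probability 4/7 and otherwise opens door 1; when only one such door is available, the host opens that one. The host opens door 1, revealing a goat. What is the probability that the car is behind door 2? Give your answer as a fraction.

Apply Bayes' rule, conditioning on where the car actually is.
If it is behind door 1 (prior 1/3): the host opened door 1, so this case is ruled out; weight (1/3)·0 = 0.
If it is behind door 2 (prior 1/3): only door 1 is available, probability 1; weight (1/3)·1 = 1/3.
If it is behind door 3 (prior 1/3): door 2 is available but not opened, probability 3/7; weight (1/3)·(3/7) = 1/7.
The weights sum to 10/21.
So P(the car behind door 2 | the host opened door 1) = (1/3) / (10/21) = 7/10.

7/10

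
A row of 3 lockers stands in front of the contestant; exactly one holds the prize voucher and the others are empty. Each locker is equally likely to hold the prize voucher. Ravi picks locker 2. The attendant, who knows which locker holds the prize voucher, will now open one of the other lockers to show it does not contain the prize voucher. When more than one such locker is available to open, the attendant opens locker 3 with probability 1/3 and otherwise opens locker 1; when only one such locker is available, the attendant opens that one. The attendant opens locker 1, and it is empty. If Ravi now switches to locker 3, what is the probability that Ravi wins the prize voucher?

3/5

Condition on the true location of the prize voucher.
If it is in locker 1 (prior 1/3): the attendant opened locker 1, so this case is ruled out; weight (1/3)·0 = 0.
If it is in locker 2 (prior 1/3): locker 3 is available but not opened, probability 2/3; weight (1/3)·(2/3) = 2/9.
If it is in locker 3 (prior 1/3): only locker 1 is available, probability 1; weight (1/3)·1 = 1/3.
The weights sum to 5/9.
So P(the prize voucher in locker 3 | the attendant opened locker 1) = (1/3) / (5/9) = 3/5.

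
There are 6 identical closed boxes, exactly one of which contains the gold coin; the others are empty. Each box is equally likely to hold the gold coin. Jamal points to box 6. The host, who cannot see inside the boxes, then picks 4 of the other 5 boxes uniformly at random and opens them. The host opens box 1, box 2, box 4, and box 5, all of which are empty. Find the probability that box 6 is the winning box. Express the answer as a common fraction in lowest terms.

1/2

Because the host chose which boxes to open without knowing where the gold coin is, the choice is independent of the prize location. Learning that none of the 4 opened boxes holds the gold coin simply rules out those 4 locations and leaves the remaining 2 boxes still equally likely by symmetry.
So P(the gold coin in box 6) = 1/2.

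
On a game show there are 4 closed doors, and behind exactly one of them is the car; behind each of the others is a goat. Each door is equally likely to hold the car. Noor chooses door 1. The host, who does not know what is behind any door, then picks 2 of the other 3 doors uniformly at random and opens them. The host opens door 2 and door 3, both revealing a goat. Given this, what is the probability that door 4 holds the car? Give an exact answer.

Because the host chose which doors to open without knowing where the car is, the choice is independent of the prize location. Learning that none of the 2 opened doors holds the car simply rules out those 2 locations and leaves the remaining 2 doors still equally likely by symmetry.
So P(the car behind door 4) = 1/2.

1/2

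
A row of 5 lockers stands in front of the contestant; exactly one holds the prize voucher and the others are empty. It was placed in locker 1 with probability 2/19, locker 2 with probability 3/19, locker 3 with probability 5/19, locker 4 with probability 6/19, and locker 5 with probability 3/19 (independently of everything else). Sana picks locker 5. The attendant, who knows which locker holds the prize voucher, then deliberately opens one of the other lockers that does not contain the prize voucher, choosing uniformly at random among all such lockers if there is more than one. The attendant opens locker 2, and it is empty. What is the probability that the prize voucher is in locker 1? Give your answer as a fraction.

Apply Bayes' rule, conditioning on where the prize voucher actually is.
If it is in locker 1 (prior 2/19): the attendant has 3 equally likely choices, so probability 1/3; weight (2/19)·(1/3) = 2/57.
If it is in locker 2 (prior 3/19): the attendant opened locker 2, so this case is ruled out; weight (3/19)·0 = 0.
If it is in locker 3 (prior 5/19): the attendant has 3 equally likely choices, so probability 1/3; weight (5/19)·(1/3) = 5/57.
If it is in locker 4 (prior 6/19): the attendant has 3 equally likely choices, so probability 1/3; weight (6/19)·(1/3) = 2/19.
If it is in locker 5 (prior 3/19): the attendant has 4 equally likely choices, so probability 1/4; weight (3/19)·(1/4) = 3/76.
The weights sum to 61/228.
So P(the prize voucher in locker 1 | the attendant opened locker 2) = (2/57) / (61/228) = 8/61.

8/61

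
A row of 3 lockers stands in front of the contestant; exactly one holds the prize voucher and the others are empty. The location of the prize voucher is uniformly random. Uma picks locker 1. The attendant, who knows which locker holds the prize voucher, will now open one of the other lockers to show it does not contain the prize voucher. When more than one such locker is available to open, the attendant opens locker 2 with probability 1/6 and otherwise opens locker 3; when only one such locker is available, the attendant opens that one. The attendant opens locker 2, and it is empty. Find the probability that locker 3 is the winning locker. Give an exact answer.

Condition on the true location of the prize voucher.
If it is in locker 1 (prior 1/3): locker 2 is available, opened with probability 1/6; weight (1/3)·(1/6) = 1/18.
If it is in locker 2 (prior 1/3): the attendant opened locker 2, so this case is ruled out; weight (1/3)·0 = 0.
If it is in locker 3 (prior 1/3): only locker 2 is available, probability 1; weight (1/3)·1 = 1/3.
The weights sum to 7/18.
So P(the prize voucher in locker 3 | the attendant opened locker 2) = (1/3) / (7/18) = 6/7.

6/7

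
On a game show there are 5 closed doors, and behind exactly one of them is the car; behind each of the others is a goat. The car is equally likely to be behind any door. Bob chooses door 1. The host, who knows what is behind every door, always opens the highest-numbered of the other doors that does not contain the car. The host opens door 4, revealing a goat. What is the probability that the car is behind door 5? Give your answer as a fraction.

Apply Bayes' rule, conditioning on where the car actually is.
If it is behind any of doors 1, 2, and 3 (prior 1/5 each): the host would have opened door 5 instead, probability 0; weight (1/5)·0 = 0 each.
If it is behind door 4 (prior 1/5): the host opened door 4, so this case is ruled out; weight (1/5)·0 = 0.
If it is behind door 5 (prior 1/5): door 4 is the highest-numbered option available, probability 1; weight (1/5)·1 = 1/5.
The weights sum to 1/5.
So P(the car behind door 5 | the host opened door 4) = (1/5) / (1/5) = 1.

1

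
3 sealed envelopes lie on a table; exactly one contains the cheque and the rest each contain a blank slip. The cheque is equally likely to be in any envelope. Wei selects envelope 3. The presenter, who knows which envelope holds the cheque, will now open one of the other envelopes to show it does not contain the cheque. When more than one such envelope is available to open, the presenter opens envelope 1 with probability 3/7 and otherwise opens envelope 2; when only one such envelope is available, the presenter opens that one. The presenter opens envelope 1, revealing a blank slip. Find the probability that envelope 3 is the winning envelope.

3/10

Consider each possible location of the cheque in turn.
If it is in envelope 1 (prior 1/3): the presenter opened envelope 1, so this case is ruled out; weight (1/3)·0 = 0.
If it is in envelope 2 (prior 1/3): only envelope 1 is available, probability 1; weight (1/3)·1 = 1/3.
If it is in envelope 3 (prior 1/3): envelope 1 is available, opened with probability 3/7; weight (1/3)·(3/7) = 1/7.
The weights sum to 10/21.
So P(the cheque in envelope 3 | the presenter opened envelope 1) = (1/7) / (10/21) = 3/10.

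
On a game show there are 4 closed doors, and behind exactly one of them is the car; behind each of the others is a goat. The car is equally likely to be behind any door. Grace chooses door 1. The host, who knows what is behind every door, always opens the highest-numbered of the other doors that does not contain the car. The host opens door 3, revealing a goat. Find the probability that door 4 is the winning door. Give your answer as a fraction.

Apply Bayes' rule, conditioning on where the car actually is.
If it is behind either of doors 1 and 2 (prior 1/4 each): the host would have opened door 4 instead, probability 0; weight (1/4)·0 = 0 each.
If it is behind door 3 (prior 1/4): the host opened door 3, so this case is ruled out; weight (1/4)·0 = 0.
If it is behind door 4 (prior 1/4): door 3 is the highest-numbered option available, probability 1; weight (1/4)·1 = 1/4.
The weights sum to 1/4.
So P(the car behind door 4 | the host opened door 3) = (1/4) / (1/4) = 1.

1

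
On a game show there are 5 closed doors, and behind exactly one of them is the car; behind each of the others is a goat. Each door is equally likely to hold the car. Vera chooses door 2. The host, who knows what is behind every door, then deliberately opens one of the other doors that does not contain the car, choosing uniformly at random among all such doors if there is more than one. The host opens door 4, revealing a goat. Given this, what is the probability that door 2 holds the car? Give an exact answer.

Apply Bayes' rule, conditioning on where the car actually is.
If it is behind any of doors 1, 3, and 5 (prior 1/5 each): the host has 3 equally likely choices, so probability 1/3; weight (1/5)·(1/3) = 1/15 each.
If it is behind door 2 (prior 1/5): the host has 4 equally likely choices, so probability 1/4; weight (1/5)·(1/4) = 1/20.
If it is behind door 4 (prior 1/5): the host opened door 4, so this case is ruled out; weight (1/5)·0 = 0.
The weights sum to 1/4.
So P(the car behind door 2 | the host opened door 4) = (1/20) / (1/4) = 1/5.

1/5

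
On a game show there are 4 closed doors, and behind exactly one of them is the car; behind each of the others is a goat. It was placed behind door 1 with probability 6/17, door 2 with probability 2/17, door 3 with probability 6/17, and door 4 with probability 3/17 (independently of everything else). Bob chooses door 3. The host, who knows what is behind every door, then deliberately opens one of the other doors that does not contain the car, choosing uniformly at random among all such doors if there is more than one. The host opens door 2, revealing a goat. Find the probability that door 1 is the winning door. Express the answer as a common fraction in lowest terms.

6/13

Consider each possible location of the car in turn.
If it is behind door 1 (prior 6/17): the host has 2 equally likely choices, so probability 1/2; weight (6/17)·(1/2) = 3/17.
If it is behind door 2 (prior 2/17): the host opened door 2, so this case is ruled out; weight (2/17)·0 = 0.
If it is behind door 3 (prior 6/17): the host has 3 equally likely choices, so probability 1/3; weight (6/17)·(1/3) = 2/17.
If it is behind door 4 (prior 3/17): the host has 2 equally likely choices, so probability 1/2; weight (3/17)·(1/2) = 3/34.
The weights sum to 13/34.
So P(the car behind door 1 | the host opened door 2) = (3/17) / (13/34) = 6/13.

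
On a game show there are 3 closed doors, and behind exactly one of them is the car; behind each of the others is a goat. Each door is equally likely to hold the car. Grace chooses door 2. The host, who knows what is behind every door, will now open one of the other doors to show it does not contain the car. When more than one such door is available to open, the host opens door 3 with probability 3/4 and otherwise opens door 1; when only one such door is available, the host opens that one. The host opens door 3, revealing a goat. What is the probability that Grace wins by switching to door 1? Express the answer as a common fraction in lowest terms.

Condition on the true location of the car.
If it is behind door 1 (prior 1/3): only door 3 is available, probability 1; weight (1/3)·1 = 1/3.
If it is behind door 2 (prior 1/3): door 3 is available, opened with probability 3/4; weight (1/3)·(3/4) = 1/4.
If it is behind door 3 (prior 1/3): the host opened door 3, so this case is ruled out; weight (1/3)·0 = 0.
The weights sum to 7/12.
So P(the car behind door 1 | the host opened door 3) = (1/3) / (7/12) = 4/7.

4/7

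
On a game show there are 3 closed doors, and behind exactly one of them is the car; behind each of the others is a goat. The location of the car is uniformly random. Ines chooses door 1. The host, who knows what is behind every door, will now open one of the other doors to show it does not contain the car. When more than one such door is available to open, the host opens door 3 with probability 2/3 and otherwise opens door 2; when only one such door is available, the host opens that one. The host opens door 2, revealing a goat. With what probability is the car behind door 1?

1/4

Condition on the true location of the car.
If it is behind door 1 (prior 1/3): door 3 is available but not opened, probability 1/3; weight (1/3)·(1/3) = 1/9.
If it is behind door 2 (prior 1/3): the host opened door 2, so this case is ruled out; weight (1/3)·0 = 0.
If it is behind door 3 (prior 1/3): only door 2 is available, probability 1; weight (1/3)·1 = 1/3.
The weights sum to 4/9.
So P(the car behind door 1 | the host opened door 2) = (1/9) / (4/9) = 1/4.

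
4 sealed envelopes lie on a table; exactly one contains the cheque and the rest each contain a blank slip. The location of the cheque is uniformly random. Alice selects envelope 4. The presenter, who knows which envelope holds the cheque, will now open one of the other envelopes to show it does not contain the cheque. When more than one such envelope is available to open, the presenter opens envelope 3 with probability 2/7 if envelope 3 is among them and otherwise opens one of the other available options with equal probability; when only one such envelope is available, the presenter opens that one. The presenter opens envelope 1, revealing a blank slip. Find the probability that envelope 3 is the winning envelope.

7/22

Consider each possible location of the cheque in turn.
If it is in envelope 1 (prior 1/4): the presenter opened envelope 1, so this case is ruled out; weight (1/4)·0 = 0.
If it is in envelope 2 (prior 1/4): envelope 3 is available but not opened, probability 5/7; weight (1/4)·(5/7) = 5/28.
If it is in envelope 3 (prior 1/4): envelope 3 holds the prize so is unavailable; the presenter chooses uniformly among the 2 others, probability 1/2; weight (1/4)·(1/2) = 1/8.
If it is in envelope 4 (prior 1/4): envelope 3 is available but not opened; envelope 1 gets probability (1 − 2/7)/2 = 5/14; weight (1/4)·(5/14) = 5/56.
The weights sum to 11/28.
So P(the cheque in envelope 3 | the presenter opened envelope 1) = (1/8) / (11/28) = 7/22.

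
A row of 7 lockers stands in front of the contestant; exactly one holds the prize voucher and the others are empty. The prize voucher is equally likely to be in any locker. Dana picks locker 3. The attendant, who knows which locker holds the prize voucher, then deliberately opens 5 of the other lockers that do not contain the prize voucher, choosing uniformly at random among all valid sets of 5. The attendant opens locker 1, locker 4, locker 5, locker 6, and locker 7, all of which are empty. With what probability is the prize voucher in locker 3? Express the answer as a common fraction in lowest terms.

1/7

Apply Bayes' rule, conditioning on where the prize voucher actually is.
If it is in any of lockers 1, 4, 5, 6, and 7 (prior 1/7 each): that locker was opened and seen not to hold the prize — ruled out; weight (1/7)·0 = 0 each.
If it is in locker 2 (prior 1/7): the attendant has no choice, probability 1; weight (1/7)·1 = 1/7.
If it is in locker 3 (prior 1/7): the attendant has 6 equally likely choices, so probability 1/6; weight (1/7)·(1/6) = 1/42.
The weights sum to 1/6.
So P(the prize voucher in locker 3 | the attendant opened locker 1, locker 4, locker 5, locker 6, and locker 7) = (1/42) / (1/6) = 1/7.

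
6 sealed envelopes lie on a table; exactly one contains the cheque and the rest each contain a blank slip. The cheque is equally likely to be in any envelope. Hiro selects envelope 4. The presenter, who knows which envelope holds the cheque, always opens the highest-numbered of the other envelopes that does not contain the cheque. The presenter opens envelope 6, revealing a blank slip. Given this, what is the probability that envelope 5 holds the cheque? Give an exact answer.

Apply Bayes' rule, conditioning on where the cheque actually is.
If it is in any of envelopes 1, 2, 3, 4, and 5 (prior 1/6 each): envelope 6 is the highest-numbered option available, probability 1; weight (1/6)·1 = 1/6 each.
If it is in envelope 6 (prior 1/6): the presenter opened envelope 6, so this case is ruled out; weight (1/6)·0 = 0.
The weights sum to 5/6.
So P(the cheque in envelope 5 | the presenter opened envelope 6) = (1/6) / (5/6) = 1/5.

1/5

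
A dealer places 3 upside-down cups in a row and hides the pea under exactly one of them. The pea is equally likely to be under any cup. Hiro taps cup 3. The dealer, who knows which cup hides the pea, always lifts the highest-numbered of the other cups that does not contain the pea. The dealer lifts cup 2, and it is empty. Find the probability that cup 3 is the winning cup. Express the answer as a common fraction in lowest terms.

Condition on the true location of the pea.
If it is under either of cups 1 and 3 (prior 1/3 each): cup 2 is the highest-numbered option available, probability 1; weight (1/3)·1 = 1/3 each.
If it is under cup 2 (prior 1/3): the dealer opened cup 2, so this case is ruled out; weight (1/3)·0 = 0.
The weights sum to 2/3.
So P(the pea under cup 3 | the dealer opened cup 2) = (1/3) / (2/3) = 1/2.

1/2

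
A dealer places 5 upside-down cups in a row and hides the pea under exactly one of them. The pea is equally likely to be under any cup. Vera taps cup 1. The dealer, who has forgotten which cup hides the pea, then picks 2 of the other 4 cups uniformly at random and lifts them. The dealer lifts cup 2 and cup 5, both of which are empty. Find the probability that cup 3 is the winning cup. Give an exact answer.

Because the dealer chose which cups to lift without knowing where the pea is, the choice is independent of the prize location. Learning that none of the 2 opened cups holds the pea simply rules out those 2 locations and leaves the remaining 3 cups still equally likely by symmetry.
So P(the pea under cup 3) = 1/3.

1/3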